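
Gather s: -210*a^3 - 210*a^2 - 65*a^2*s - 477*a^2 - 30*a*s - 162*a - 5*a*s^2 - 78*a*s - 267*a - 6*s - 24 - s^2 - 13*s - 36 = -210*a^3 - 687*a^2 - 429*a + s^2*(-5*a - 1) + s*(-65*a^2 - 108*a - 19) - 60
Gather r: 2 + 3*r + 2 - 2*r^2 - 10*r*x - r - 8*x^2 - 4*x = -2*r^2 + r*(2 - 10*x) - 8*x^2 - 4*x + 4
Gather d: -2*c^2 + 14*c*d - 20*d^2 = -2*c^2 + 14*c*d - 20*d^2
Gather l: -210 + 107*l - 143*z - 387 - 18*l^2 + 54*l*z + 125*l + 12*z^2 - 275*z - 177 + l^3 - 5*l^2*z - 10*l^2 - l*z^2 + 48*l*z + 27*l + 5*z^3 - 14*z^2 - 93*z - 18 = l^3 + l^2*(-5*z - 28) + l*(-z^2 + 102*z + 259) + 5*z^3 - 2*z^2 - 511*z - 792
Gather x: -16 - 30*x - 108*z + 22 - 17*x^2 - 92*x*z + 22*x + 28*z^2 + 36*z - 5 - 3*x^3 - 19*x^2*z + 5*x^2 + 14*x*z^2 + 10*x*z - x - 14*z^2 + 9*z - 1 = -3*x^3 + x^2*(-19*z - 12) + x*(14*z^2 - 82*z - 9) + 14*z^2 - 63*z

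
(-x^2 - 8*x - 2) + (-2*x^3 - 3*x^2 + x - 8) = -2*x^3 - 4*x^2 - 7*x - 10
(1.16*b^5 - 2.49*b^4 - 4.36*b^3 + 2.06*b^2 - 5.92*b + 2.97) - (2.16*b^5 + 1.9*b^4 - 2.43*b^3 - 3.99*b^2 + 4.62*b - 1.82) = -1.0*b^5 - 4.39*b^4 - 1.93*b^3 + 6.05*b^2 - 10.54*b + 4.79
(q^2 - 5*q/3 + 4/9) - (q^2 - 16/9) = 20/9 - 5*q/3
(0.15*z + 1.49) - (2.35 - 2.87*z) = 3.02*z - 0.86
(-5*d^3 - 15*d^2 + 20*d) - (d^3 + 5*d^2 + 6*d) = -6*d^3 - 20*d^2 + 14*d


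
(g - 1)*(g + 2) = g^2 + g - 2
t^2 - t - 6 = (t - 3)*(t + 2)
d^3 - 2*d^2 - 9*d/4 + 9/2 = (d - 2)*(d - 3/2)*(d + 3/2)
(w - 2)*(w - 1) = w^2 - 3*w + 2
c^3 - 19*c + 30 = (c - 3)*(c - 2)*(c + 5)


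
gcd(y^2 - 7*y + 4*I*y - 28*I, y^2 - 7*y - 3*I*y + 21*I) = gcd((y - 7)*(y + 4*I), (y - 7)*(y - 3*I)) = y - 7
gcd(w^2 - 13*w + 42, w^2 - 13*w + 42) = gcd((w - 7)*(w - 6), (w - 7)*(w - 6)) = w^2 - 13*w + 42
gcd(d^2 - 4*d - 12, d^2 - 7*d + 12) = 1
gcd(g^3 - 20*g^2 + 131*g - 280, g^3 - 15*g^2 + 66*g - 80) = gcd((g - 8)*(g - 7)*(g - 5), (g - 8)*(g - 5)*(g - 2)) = g^2 - 13*g + 40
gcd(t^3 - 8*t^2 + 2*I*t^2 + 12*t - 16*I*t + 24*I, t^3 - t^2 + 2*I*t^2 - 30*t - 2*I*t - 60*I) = t^2 + t*(-6 + 2*I) - 12*I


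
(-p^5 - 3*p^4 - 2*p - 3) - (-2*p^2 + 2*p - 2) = -p^5 - 3*p^4 + 2*p^2 - 4*p - 1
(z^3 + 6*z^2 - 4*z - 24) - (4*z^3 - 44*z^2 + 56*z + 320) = -3*z^3 + 50*z^2 - 60*z - 344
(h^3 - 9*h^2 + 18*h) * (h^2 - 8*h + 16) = h^5 - 17*h^4 + 106*h^3 - 288*h^2 + 288*h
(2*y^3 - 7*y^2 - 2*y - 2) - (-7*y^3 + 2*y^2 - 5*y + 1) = 9*y^3 - 9*y^2 + 3*y - 3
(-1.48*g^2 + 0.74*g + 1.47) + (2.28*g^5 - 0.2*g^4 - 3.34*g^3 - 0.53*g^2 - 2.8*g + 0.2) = 2.28*g^5 - 0.2*g^4 - 3.34*g^3 - 2.01*g^2 - 2.06*g + 1.67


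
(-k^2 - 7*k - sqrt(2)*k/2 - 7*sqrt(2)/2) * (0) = 0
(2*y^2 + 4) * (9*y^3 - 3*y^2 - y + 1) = 18*y^5 - 6*y^4 + 34*y^3 - 10*y^2 - 4*y + 4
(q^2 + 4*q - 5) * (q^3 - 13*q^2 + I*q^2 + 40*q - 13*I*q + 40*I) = q^5 - 9*q^4 + I*q^4 - 17*q^3 - 9*I*q^3 + 225*q^2 - 17*I*q^2 - 200*q + 225*I*q - 200*I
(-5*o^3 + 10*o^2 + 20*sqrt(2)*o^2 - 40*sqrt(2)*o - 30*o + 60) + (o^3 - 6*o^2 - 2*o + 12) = -4*o^3 + 4*o^2 + 20*sqrt(2)*o^2 - 40*sqrt(2)*o - 32*o + 72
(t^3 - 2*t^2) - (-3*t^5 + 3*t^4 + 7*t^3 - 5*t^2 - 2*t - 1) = 3*t^5 - 3*t^4 - 6*t^3 + 3*t^2 + 2*t + 1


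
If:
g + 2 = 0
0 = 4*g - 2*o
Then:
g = -2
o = -4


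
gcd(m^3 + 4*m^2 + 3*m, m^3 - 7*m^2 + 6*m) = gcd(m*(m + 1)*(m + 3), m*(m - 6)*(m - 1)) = m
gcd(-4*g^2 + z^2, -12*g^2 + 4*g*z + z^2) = -2*g + z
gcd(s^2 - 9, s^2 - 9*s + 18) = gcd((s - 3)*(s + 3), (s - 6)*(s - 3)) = s - 3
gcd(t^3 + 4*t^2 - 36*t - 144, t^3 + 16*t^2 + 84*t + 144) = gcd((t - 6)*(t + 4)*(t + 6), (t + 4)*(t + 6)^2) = t^2 + 10*t + 24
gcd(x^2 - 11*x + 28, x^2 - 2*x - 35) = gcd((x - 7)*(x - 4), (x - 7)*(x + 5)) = x - 7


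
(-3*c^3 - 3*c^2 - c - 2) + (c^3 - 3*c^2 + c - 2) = -2*c^3 - 6*c^2 - 4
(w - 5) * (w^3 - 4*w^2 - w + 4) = w^4 - 9*w^3 + 19*w^2 + 9*w - 20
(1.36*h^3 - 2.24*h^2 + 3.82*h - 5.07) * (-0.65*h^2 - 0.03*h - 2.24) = -0.884*h^5 + 1.4152*h^4 - 5.4622*h^3 + 8.1985*h^2 - 8.4047*h + 11.3568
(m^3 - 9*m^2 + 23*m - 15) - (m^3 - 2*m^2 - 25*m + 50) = -7*m^2 + 48*m - 65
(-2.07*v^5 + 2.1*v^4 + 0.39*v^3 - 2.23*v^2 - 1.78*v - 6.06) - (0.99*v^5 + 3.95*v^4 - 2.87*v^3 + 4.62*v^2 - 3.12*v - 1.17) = -3.06*v^5 - 1.85*v^4 + 3.26*v^3 - 6.85*v^2 + 1.34*v - 4.89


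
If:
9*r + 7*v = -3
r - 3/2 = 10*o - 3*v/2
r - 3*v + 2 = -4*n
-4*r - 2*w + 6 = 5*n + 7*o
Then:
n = 6641/1524 - 340*w/381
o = 277/1524 - 26*w/381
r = 280*w/381 - 1625/381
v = 642/127 - 120*w/127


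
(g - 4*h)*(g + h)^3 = g^4 - g^3*h - 9*g^2*h^2 - 11*g*h^3 - 4*h^4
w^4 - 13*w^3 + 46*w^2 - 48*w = w*(w - 8)*(w - 3)*(w - 2)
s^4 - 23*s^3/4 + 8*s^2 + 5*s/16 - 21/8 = (s - 7/2)*(s - 2)*(s - 3/4)*(s + 1/2)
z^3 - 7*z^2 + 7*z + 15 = (z - 5)*(z - 3)*(z + 1)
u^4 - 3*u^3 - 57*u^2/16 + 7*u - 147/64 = (u - 7/2)*(u - 3/4)*(u - 1/2)*(u + 7/4)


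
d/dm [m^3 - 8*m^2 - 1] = m*(3*m - 16)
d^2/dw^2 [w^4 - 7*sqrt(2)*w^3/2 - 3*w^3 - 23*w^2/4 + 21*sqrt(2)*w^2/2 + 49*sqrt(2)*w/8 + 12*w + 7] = 12*w^2 - 21*sqrt(2)*w - 18*w - 23/2 + 21*sqrt(2)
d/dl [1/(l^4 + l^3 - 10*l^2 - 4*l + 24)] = (-4*l^3 - 3*l^2 + 20*l + 4)/(l^4 + l^3 - 10*l^2 - 4*l + 24)^2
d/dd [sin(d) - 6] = cos(d)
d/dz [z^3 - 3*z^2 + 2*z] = 3*z^2 - 6*z + 2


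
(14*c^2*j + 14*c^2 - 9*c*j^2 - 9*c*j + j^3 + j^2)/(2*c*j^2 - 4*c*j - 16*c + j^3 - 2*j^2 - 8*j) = (-14*c^2*j - 14*c^2 + 9*c*j^2 + 9*c*j - j^3 - j^2)/(-2*c*j^2 + 4*c*j + 16*c - j^3 + 2*j^2 + 8*j)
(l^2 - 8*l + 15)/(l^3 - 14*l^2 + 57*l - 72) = (l - 5)/(l^2 - 11*l + 24)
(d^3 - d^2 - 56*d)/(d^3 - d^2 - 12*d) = (-d^2 + d + 56)/(-d^2 + d + 12)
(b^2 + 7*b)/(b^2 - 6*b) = (b + 7)/(b - 6)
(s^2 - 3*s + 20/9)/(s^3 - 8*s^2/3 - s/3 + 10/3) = (s - 4/3)/(s^2 - s - 2)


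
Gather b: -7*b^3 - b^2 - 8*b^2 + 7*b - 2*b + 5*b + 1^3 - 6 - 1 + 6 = -7*b^3 - 9*b^2 + 10*b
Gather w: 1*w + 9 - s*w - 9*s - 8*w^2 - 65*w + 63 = -9*s - 8*w^2 + w*(-s - 64) + 72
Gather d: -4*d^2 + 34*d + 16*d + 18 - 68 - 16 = -4*d^2 + 50*d - 66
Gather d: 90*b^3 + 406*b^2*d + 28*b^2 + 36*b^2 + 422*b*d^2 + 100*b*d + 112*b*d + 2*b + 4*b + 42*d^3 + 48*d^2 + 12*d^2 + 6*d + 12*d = 90*b^3 + 64*b^2 + 6*b + 42*d^3 + d^2*(422*b + 60) + d*(406*b^2 + 212*b + 18)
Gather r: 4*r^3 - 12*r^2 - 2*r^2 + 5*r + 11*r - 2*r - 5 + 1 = 4*r^3 - 14*r^2 + 14*r - 4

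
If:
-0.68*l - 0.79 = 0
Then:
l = -1.16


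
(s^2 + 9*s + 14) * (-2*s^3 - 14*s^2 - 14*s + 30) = -2*s^5 - 32*s^4 - 168*s^3 - 292*s^2 + 74*s + 420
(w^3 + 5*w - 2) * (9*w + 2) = 9*w^4 + 2*w^3 + 45*w^2 - 8*w - 4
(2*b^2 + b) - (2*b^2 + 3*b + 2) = -2*b - 2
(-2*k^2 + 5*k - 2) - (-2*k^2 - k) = 6*k - 2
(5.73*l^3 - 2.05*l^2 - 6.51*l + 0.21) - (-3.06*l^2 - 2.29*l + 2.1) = 5.73*l^3 + 1.01*l^2 - 4.22*l - 1.89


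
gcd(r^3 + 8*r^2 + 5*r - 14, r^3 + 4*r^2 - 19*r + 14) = r^2 + 6*r - 7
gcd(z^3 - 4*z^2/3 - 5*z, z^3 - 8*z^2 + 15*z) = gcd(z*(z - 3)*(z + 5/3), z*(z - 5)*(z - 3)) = z^2 - 3*z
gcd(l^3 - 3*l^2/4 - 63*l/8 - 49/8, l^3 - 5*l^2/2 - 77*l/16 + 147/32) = l^2 - 7*l/4 - 49/8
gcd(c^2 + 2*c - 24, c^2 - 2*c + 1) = 1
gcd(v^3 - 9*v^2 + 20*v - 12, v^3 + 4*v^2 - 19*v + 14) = v^2 - 3*v + 2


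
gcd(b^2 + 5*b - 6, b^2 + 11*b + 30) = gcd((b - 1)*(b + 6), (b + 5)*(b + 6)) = b + 6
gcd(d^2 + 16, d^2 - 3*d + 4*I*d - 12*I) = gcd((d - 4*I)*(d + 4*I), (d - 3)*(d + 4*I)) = d + 4*I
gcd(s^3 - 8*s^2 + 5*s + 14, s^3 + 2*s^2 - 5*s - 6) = s^2 - s - 2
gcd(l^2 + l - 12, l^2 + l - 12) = l^2 + l - 12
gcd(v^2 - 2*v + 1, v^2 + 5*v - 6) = v - 1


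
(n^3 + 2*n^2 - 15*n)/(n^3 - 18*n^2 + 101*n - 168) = n*(n + 5)/(n^2 - 15*n + 56)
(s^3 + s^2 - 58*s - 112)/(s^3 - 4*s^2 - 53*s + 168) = (s + 2)/(s - 3)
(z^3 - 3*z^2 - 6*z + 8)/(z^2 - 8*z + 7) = (z^2 - 2*z - 8)/(z - 7)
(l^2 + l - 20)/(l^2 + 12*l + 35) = (l - 4)/(l + 7)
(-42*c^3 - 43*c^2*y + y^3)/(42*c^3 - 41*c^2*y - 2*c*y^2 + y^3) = (c + y)/(-c + y)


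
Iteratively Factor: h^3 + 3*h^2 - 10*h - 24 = (h + 2)*(h^2 + h - 12) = (h - 3)*(h + 2)*(h + 4)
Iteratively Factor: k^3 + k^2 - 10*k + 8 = (k + 4)*(k^2 - 3*k + 2) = (k - 2)*(k + 4)*(k - 1)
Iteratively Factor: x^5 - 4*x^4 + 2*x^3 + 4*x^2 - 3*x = (x)*(x^4 - 4*x^3 + 2*x^2 + 4*x - 3) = x*(x - 1)*(x^3 - 3*x^2 - x + 3) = x*(x - 1)*(x + 1)*(x^2 - 4*x + 3) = x*(x - 3)*(x - 1)*(x + 1)*(x - 1)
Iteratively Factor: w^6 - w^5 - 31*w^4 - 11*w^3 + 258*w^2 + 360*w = (w + 2)*(w^5 - 3*w^4 - 25*w^3 + 39*w^2 + 180*w) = (w - 4)*(w + 2)*(w^4 + w^3 - 21*w^2 - 45*w) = w*(w - 4)*(w + 2)*(w^3 + w^2 - 21*w - 45) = w*(w - 4)*(w + 2)*(w + 3)*(w^2 - 2*w - 15) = w*(w - 4)*(w + 2)*(w + 3)^2*(w - 5)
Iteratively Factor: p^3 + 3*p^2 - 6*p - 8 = (p + 1)*(p^2 + 2*p - 8) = (p - 2)*(p + 1)*(p + 4)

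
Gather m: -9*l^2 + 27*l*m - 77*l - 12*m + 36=-9*l^2 - 77*l + m*(27*l - 12) + 36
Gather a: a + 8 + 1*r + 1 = a + r + 9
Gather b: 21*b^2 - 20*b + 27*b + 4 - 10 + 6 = 21*b^2 + 7*b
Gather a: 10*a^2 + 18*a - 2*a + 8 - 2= 10*a^2 + 16*a + 6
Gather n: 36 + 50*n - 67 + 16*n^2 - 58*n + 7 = 16*n^2 - 8*n - 24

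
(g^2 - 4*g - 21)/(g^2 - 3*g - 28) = (g + 3)/(g + 4)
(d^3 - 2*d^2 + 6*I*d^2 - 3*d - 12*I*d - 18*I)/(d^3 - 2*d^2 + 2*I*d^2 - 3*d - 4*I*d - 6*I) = (d + 6*I)/(d + 2*I)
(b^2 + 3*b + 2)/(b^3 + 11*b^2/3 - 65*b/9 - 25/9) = 9*(b^2 + 3*b + 2)/(9*b^3 + 33*b^2 - 65*b - 25)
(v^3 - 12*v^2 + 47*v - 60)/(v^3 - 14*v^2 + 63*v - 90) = (v - 4)/(v - 6)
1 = 1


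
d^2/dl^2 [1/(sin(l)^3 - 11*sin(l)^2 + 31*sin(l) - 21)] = (-9*sin(l)^5 + 112*sin(l)^4 - 422*sin(l)^3 + 236*sin(l)^2 + 1111*sin(l) - 1460)/((sin(l) - 7)^3*(sin(l) - 3)^3*(sin(l) - 1)^2)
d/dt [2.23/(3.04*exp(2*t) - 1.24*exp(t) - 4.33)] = (2.7652 - 13.5584*exp(t))*exp(t)/(-3.04*exp(2*t) + 1.24*exp(t) + 4.33)^2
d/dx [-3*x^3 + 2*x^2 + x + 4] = -9*x^2 + 4*x + 1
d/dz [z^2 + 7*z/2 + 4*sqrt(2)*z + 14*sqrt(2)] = 2*z + 7/2 + 4*sqrt(2)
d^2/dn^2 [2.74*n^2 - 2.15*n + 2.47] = 5.48000000000000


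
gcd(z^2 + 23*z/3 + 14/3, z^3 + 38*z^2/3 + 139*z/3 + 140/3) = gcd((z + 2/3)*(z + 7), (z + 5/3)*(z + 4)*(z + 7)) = z + 7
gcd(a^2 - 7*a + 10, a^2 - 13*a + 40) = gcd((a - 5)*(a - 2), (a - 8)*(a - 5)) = a - 5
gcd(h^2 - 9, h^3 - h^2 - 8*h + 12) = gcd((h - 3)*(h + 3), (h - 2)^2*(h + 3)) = h + 3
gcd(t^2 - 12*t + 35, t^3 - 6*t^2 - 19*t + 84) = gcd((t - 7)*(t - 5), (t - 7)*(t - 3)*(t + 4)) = t - 7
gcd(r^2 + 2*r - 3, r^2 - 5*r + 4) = r - 1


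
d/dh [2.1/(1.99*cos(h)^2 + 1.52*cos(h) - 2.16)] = (8.358*cos(h) + 3.192)*sin(h)/(1.99*cos(h)^2 + 1.52*cos(h) - 2.16)^2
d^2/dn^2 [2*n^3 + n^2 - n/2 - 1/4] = 12*n + 2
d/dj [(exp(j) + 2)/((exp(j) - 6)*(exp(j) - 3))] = (-exp(2*j) - 4*exp(j) + 36)*exp(j)/(exp(4*j) - 18*exp(3*j) + 117*exp(2*j) - 324*exp(j) + 324)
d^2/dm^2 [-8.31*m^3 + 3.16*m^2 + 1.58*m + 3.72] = 6.32 - 49.86*m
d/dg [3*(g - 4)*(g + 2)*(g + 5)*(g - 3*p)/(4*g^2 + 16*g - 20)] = 3*(2*g^3 - 3*g^2*p - 5*g^2 + 6*g*p + 4*g - 30*p + 8)/(4*(g^2 - 2*g + 1))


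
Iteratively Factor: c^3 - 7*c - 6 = (c - 3)*(c^2 + 3*c + 2) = (c - 3)*(c + 2)*(c + 1)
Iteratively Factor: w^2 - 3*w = (w - 3)*(w)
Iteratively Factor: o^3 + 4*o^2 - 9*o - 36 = (o + 4)*(o^2 - 9) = (o + 3)*(o + 4)*(o - 3)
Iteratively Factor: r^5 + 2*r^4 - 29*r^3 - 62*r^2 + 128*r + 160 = (r - 2)*(r^4 + 4*r^3 - 21*r^2 - 104*r - 80) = (r - 2)*(r + 4)*(r^3 - 21*r - 20) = (r - 5)*(r - 2)*(r + 4)*(r^2 + 5*r + 4) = (r - 5)*(r - 2)*(r + 1)*(r + 4)*(r + 4)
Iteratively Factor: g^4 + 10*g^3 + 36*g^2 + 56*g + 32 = (g + 2)*(g^3 + 8*g^2 + 20*g + 16) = (g + 2)*(g + 4)*(g^2 + 4*g + 4) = (g + 2)^2*(g + 4)*(g + 2)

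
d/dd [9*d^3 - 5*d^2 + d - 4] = 27*d^2 - 10*d + 1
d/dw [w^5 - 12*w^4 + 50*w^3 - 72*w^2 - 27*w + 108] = 5*w^4 - 48*w^3 + 150*w^2 - 144*w - 27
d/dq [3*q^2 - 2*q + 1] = 6*q - 2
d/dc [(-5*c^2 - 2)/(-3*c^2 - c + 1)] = (5*c^2 - 22*c - 2)/(9*c^4 + 6*c^3 - 5*c^2 - 2*c + 1)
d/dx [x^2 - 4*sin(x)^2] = 2*x - 4*sin(2*x)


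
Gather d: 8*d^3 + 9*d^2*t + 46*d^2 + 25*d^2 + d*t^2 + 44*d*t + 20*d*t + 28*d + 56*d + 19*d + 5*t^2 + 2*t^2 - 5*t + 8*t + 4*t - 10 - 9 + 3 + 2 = 8*d^3 + d^2*(9*t + 71) + d*(t^2 + 64*t + 103) + 7*t^2 + 7*t - 14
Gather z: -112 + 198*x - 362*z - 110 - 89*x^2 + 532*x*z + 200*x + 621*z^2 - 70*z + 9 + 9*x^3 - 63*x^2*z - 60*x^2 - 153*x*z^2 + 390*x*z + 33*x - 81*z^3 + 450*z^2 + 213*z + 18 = 9*x^3 - 149*x^2 + 431*x - 81*z^3 + z^2*(1071 - 153*x) + z*(-63*x^2 + 922*x - 219) - 195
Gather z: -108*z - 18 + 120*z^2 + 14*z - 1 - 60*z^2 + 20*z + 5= 60*z^2 - 74*z - 14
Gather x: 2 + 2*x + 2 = 2*x + 4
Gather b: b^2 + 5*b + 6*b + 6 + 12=b^2 + 11*b + 18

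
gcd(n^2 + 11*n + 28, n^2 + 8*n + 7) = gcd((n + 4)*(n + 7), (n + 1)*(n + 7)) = n + 7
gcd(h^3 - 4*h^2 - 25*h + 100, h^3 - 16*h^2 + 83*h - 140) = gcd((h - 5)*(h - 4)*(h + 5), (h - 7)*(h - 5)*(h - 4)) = h^2 - 9*h + 20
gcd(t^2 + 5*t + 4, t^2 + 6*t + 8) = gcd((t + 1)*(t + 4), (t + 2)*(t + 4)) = t + 4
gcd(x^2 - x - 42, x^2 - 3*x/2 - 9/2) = 1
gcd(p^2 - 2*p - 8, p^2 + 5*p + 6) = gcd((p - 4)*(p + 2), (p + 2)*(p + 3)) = p + 2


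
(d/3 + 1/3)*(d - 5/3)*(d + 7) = d^3/3 + 19*d^2/9 - 19*d/9 - 35/9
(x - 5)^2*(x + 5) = x^3 - 5*x^2 - 25*x + 125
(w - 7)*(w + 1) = w^2 - 6*w - 7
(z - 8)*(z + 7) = z^2 - z - 56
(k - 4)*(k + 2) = k^2 - 2*k - 8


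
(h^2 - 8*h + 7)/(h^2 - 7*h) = (h - 1)/h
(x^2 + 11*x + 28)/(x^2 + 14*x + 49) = (x + 4)/(x + 7)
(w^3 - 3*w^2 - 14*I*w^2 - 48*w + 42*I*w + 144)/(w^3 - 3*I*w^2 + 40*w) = (w^2 - 3*w*(1 + 2*I) + 18*I)/(w*(w + 5*I))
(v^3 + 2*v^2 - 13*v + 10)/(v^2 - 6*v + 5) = (v^2 + 3*v - 10)/(v - 5)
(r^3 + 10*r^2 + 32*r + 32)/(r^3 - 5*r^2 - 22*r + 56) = (r^2 + 6*r + 8)/(r^2 - 9*r + 14)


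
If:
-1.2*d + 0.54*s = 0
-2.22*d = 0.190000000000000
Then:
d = -0.09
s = -0.19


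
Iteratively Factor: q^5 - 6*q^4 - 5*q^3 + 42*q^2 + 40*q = (q)*(q^4 - 6*q^3 - 5*q^2 + 42*q + 40) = q*(q + 1)*(q^3 - 7*q^2 + 2*q + 40) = q*(q + 1)*(q + 2)*(q^2 - 9*q + 20) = q*(q - 5)*(q + 1)*(q + 2)*(q - 4)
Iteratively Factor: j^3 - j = (j - 1)*(j^2 + j) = (j - 1)*(j + 1)*(j)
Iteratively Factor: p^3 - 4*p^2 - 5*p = (p + 1)*(p^2 - 5*p) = (p - 5)*(p + 1)*(p)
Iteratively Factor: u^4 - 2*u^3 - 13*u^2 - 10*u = (u - 5)*(u^3 + 3*u^2 + 2*u) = (u - 5)*(u + 1)*(u^2 + 2*u) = (u - 5)*(u + 1)*(u + 2)*(u)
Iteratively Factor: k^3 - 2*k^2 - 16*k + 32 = (k + 4)*(k^2 - 6*k + 8) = (k - 4)*(k + 4)*(k - 2)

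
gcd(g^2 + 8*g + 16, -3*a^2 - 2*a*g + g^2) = 1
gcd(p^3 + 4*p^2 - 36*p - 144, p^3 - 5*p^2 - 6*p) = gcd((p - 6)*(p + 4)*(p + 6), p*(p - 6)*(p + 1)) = p - 6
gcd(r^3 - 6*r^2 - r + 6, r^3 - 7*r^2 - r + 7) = r^2 - 1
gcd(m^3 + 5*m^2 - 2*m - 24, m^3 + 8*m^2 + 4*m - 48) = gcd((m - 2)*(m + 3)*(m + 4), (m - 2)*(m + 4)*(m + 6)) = m^2 + 2*m - 8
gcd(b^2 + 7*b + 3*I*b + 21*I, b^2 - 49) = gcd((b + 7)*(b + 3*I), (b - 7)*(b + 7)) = b + 7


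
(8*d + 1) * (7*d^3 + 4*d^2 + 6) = 56*d^4 + 39*d^3 + 4*d^2 + 48*d + 6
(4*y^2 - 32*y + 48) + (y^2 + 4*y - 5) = 5*y^2 - 28*y + 43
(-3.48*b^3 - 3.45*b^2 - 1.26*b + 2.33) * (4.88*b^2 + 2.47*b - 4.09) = -16.9824*b^5 - 25.4316*b^4 - 0.437100000000001*b^3 + 22.3687*b^2 + 10.9085*b - 9.5297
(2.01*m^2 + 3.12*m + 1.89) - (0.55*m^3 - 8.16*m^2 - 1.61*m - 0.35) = -0.55*m^3 + 10.17*m^2 + 4.73*m + 2.24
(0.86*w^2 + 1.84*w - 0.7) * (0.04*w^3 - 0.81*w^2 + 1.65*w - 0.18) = 0.0344*w^5 - 0.623*w^4 - 0.0994000000000004*w^3 + 3.4482*w^2 - 1.4862*w + 0.126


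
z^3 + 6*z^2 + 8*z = z*(z + 2)*(z + 4)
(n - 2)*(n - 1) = n^2 - 3*n + 2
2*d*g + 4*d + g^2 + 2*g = (2*d + g)*(g + 2)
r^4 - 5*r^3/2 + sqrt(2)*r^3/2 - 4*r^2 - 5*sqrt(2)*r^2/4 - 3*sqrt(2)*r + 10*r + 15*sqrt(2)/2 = (r - 5/2)*(r - 3*sqrt(2)/2)*(r + sqrt(2))^2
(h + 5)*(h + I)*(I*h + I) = I*h^3 - h^2 + 6*I*h^2 - 6*h + 5*I*h - 5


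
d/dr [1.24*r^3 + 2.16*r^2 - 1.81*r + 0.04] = 3.72*r^2 + 4.32*r - 1.81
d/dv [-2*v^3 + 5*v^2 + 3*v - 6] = -6*v^2 + 10*v + 3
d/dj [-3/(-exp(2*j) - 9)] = -6*exp(2*j)/(exp(2*j) + 9)^2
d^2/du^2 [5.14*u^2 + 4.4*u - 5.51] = 10.2800000000000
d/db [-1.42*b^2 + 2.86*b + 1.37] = 2.86 - 2.84*b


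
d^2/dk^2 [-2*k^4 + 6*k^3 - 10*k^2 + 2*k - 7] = -24*k^2 + 36*k - 20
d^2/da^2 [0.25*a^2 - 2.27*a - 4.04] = 0.500000000000000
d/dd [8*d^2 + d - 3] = 16*d + 1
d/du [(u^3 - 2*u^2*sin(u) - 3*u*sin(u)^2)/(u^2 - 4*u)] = (-2*u^2*cos(u) + u^2 - 3*u*sin(2*u) + 8*u*cos(u) - 8*u + 3*sin(u)^2 + 8*sin(u) + 12*sin(2*u))/(u^2 - 8*u + 16)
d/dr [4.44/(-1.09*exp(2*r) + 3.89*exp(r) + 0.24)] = (9.6792*exp(r) - 17.2716)*exp(r)/(-1.09*exp(2*r) + 3.89*exp(r) + 0.24)^2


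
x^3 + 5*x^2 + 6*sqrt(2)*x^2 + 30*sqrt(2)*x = x*(x + 5)*(x + 6*sqrt(2))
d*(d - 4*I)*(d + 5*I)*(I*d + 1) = I*d^4 + 21*I*d^2 + 20*d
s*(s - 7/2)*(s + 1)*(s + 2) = s^4 - s^3/2 - 17*s^2/2 - 7*s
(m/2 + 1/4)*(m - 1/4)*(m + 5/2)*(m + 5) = m^4/2 + 31*m^3/8 + 57*m^2/8 + 35*m/32 - 25/32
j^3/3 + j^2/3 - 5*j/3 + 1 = (j/3 + 1)*(j - 1)^2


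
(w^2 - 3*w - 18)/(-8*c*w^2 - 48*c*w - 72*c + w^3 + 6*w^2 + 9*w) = (w - 6)/(-8*c*w - 24*c + w^2 + 3*w)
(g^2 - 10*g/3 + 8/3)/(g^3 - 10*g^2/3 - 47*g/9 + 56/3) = 3*(3*g^2 - 10*g + 8)/(9*g^3 - 30*g^2 - 47*g + 168)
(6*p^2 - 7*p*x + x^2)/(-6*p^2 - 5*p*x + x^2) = (-p + x)/(p + x)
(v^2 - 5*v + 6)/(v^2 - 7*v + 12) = (v - 2)/(v - 4)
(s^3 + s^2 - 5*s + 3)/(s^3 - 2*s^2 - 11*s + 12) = (s - 1)/(s - 4)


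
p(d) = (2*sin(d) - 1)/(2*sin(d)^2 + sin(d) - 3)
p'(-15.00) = 0.90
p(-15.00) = 0.82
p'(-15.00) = 0.90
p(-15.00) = 0.82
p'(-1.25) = -0.85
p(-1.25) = 1.35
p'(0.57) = -0.96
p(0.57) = -0.04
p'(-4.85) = -307.01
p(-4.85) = -20.84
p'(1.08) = -6.83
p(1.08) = -1.36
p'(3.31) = 0.59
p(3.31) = 0.43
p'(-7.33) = -1.02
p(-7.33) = 1.15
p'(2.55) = 1.01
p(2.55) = -0.06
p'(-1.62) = 0.16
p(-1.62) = 1.50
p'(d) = (-4*sin(d)*cos(d) - cos(d))*(2*sin(d) - 1)/(2*sin(d)^2 + sin(d) - 3)^2 + 2*cos(d)/(2*sin(d)^2 + sin(d) - 3)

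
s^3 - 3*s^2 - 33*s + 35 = (s - 7)*(s - 1)*(s + 5)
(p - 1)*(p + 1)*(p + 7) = p^3 + 7*p^2 - p - 7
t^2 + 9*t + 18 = (t + 3)*(t + 6)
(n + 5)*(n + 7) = n^2 + 12*n + 35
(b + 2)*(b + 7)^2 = b^3 + 16*b^2 + 77*b + 98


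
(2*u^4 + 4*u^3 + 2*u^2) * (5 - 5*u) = -10*u^5 - 10*u^4 + 10*u^3 + 10*u^2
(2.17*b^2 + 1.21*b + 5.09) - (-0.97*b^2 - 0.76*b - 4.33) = 3.14*b^2 + 1.97*b + 9.42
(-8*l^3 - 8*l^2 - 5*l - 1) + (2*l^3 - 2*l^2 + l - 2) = -6*l^3 - 10*l^2 - 4*l - 3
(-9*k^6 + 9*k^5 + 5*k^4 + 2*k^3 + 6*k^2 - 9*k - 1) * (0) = 0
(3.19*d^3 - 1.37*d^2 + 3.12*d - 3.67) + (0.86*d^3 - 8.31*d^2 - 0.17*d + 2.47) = 4.05*d^3 - 9.68*d^2 + 2.95*d - 1.2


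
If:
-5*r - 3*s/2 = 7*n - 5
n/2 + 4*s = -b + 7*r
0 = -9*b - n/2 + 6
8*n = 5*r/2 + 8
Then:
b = 2301/3748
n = 1779/1874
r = -152/937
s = -521/937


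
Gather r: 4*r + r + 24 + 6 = 5*r + 30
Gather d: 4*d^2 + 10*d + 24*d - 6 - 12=4*d^2 + 34*d - 18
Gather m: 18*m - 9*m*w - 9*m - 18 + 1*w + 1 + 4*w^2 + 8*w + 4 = m*(9 - 9*w) + 4*w^2 + 9*w - 13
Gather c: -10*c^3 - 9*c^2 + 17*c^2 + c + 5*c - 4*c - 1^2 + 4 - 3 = -10*c^3 + 8*c^2 + 2*c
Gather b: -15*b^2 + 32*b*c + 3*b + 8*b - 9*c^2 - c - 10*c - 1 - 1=-15*b^2 + b*(32*c + 11) - 9*c^2 - 11*c - 2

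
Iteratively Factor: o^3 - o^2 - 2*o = (o)*(o^2 - o - 2) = o*(o + 1)*(o - 2)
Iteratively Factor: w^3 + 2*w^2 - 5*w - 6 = (w - 2)*(w^2 + 4*w + 3) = (w - 2)*(w + 1)*(w + 3)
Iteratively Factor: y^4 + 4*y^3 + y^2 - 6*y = (y - 1)*(y^3 + 5*y^2 + 6*y) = (y - 1)*(y + 3)*(y^2 + 2*y) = (y - 1)*(y + 2)*(y + 3)*(y)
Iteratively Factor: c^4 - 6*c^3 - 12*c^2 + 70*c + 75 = (c + 1)*(c^3 - 7*c^2 - 5*c + 75) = (c - 5)*(c + 1)*(c^2 - 2*c - 15) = (c - 5)*(c + 1)*(c + 3)*(c - 5)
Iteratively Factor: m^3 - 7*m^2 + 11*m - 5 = (m - 5)*(m^2 - 2*m + 1) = (m - 5)*(m - 1)*(m - 1)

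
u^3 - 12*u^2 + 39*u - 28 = (u - 7)*(u - 4)*(u - 1)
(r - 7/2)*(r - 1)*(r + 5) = r^3 + r^2/2 - 19*r + 35/2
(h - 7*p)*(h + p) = h^2 - 6*h*p - 7*p^2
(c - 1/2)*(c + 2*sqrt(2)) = c^2 - c/2 + 2*sqrt(2)*c - sqrt(2)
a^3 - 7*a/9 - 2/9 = (a - 1)*(a + 1/3)*(a + 2/3)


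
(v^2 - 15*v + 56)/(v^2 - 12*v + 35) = (v - 8)/(v - 5)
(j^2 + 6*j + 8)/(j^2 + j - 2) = (j + 4)/(j - 1)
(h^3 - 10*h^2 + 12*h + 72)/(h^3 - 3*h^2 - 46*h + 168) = (h^2 - 4*h - 12)/(h^2 + 3*h - 28)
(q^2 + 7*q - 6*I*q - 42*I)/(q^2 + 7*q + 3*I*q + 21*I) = (q - 6*I)/(q + 3*I)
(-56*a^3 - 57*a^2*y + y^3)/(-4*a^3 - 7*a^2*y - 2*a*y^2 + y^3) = (-56*a^2 - a*y + y^2)/(-4*a^2 - 3*a*y + y^2)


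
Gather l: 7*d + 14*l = 7*d + 14*l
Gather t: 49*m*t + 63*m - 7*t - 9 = 63*m + t*(49*m - 7) - 9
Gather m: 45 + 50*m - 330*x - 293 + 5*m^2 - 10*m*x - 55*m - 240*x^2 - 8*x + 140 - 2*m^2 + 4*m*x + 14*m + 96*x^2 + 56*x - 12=3*m^2 + m*(9 - 6*x) - 144*x^2 - 282*x - 120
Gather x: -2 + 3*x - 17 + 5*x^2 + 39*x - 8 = 5*x^2 + 42*x - 27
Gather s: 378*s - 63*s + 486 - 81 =315*s + 405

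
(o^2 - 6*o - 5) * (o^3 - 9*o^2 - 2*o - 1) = o^5 - 15*o^4 + 47*o^3 + 56*o^2 + 16*o + 5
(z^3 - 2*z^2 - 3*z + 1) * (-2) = -2*z^3 + 4*z^2 + 6*z - 2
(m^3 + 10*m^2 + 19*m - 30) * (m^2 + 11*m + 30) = m^5 + 21*m^4 + 159*m^3 + 479*m^2 + 240*m - 900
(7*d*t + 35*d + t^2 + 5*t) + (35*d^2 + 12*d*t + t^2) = 35*d^2 + 19*d*t + 35*d + 2*t^2 + 5*t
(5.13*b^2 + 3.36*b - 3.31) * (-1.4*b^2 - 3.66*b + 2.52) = -7.182*b^4 - 23.4798*b^3 + 5.264*b^2 + 20.5818*b - 8.3412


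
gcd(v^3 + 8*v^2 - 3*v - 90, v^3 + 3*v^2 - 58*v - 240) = v^2 + 11*v + 30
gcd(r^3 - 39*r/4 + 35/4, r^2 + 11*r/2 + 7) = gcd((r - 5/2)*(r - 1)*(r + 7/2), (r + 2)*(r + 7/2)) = r + 7/2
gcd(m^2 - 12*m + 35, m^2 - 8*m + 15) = m - 5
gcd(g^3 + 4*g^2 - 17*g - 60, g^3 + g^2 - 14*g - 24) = g^2 - g - 12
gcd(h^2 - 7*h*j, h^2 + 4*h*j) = h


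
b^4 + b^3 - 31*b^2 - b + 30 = (b - 5)*(b - 1)*(b + 1)*(b + 6)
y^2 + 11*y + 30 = (y + 5)*(y + 6)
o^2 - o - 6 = (o - 3)*(o + 2)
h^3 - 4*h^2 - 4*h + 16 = (h - 4)*(h - 2)*(h + 2)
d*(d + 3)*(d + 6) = d^3 + 9*d^2 + 18*d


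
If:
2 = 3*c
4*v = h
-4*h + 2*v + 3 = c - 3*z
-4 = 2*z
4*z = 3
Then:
No Solution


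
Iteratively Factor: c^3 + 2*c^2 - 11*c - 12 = (c - 3)*(c^2 + 5*c + 4) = (c - 3)*(c + 1)*(c + 4)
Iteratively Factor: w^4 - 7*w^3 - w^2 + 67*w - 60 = (w + 3)*(w^3 - 10*w^2 + 29*w - 20) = (w - 4)*(w + 3)*(w^2 - 6*w + 5) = (w - 5)*(w - 4)*(w + 3)*(w - 1)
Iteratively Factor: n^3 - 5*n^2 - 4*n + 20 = (n - 5)*(n^2 - 4) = (n - 5)*(n + 2)*(n - 2)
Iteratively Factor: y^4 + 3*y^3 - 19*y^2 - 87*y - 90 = (y + 3)*(y^3 - 19*y - 30) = (y + 2)*(y + 3)*(y^2 - 2*y - 15) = (y + 2)*(y + 3)^2*(y - 5)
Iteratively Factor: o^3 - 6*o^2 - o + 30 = (o + 2)*(o^2 - 8*o + 15) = (o - 5)*(o + 2)*(o - 3)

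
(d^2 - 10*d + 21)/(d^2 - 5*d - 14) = (d - 3)/(d + 2)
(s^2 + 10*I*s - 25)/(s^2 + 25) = (s + 5*I)/(s - 5*I)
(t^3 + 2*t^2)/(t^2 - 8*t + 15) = t^2*(t + 2)/(t^2 - 8*t + 15)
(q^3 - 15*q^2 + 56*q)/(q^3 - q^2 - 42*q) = (q - 8)/(q + 6)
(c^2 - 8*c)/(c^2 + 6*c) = (c - 8)/(c + 6)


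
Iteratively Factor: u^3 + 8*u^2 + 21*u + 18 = (u + 3)*(u^2 + 5*u + 6) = (u + 2)*(u + 3)*(u + 3)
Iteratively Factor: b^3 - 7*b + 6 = (b - 1)*(b^2 + b - 6) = (b - 2)*(b - 1)*(b + 3)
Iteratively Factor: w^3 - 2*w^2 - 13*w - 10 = (w + 2)*(w^2 - 4*w - 5) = (w - 5)*(w + 2)*(w + 1)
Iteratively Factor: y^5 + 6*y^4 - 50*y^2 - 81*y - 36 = (y + 1)*(y^4 + 5*y^3 - 5*y^2 - 45*y - 36) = (y + 1)*(y + 3)*(y^3 + 2*y^2 - 11*y - 12) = (y + 1)^2*(y + 3)*(y^2 + y - 12) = (y + 1)^2*(y + 3)*(y + 4)*(y - 3)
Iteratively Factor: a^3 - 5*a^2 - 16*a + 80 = (a - 4)*(a^2 - a - 20) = (a - 5)*(a - 4)*(a + 4)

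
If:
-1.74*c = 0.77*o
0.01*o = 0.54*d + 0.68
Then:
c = -0.442528735632184*o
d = 0.0185185185185185*o - 1.25925925925926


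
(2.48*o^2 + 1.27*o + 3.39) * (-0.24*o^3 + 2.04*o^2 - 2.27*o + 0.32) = -0.5952*o^5 + 4.7544*o^4 - 3.8524*o^3 + 4.8263*o^2 - 7.2889*o + 1.0848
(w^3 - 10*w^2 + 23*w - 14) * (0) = 0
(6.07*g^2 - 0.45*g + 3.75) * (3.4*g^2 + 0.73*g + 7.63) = 20.638*g^4 + 2.9011*g^3 + 58.7356*g^2 - 0.696*g + 28.6125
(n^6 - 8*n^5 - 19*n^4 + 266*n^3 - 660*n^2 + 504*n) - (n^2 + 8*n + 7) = n^6 - 8*n^5 - 19*n^4 + 266*n^3 - 661*n^2 + 496*n - 7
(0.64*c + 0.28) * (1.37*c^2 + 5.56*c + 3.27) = 0.8768*c^3 + 3.942*c^2 + 3.6496*c + 0.9156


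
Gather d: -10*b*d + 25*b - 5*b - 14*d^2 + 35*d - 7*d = 20*b - 14*d^2 + d*(28 - 10*b)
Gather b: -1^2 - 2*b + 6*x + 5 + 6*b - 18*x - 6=4*b - 12*x - 2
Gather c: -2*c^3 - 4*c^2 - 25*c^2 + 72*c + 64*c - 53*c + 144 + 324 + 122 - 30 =-2*c^3 - 29*c^2 + 83*c + 560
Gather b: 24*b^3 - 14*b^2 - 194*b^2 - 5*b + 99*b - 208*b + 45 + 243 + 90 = 24*b^3 - 208*b^2 - 114*b + 378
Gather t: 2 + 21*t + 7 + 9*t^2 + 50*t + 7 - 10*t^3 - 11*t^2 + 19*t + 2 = -10*t^3 - 2*t^2 + 90*t + 18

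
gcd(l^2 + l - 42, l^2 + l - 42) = l^2 + l - 42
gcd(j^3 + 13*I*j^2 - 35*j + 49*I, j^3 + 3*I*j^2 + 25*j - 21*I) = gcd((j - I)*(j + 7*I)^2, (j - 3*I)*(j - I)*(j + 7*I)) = j^2 + 6*I*j + 7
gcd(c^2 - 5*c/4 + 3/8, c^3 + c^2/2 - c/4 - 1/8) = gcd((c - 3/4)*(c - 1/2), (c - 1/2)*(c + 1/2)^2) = c - 1/2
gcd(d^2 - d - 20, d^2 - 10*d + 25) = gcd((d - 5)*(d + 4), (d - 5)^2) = d - 5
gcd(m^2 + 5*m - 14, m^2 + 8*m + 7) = m + 7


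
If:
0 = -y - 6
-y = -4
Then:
No Solution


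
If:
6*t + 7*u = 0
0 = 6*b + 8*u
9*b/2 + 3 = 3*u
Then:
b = -4/9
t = -7/18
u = 1/3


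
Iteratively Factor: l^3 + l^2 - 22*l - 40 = (l - 5)*(l^2 + 6*l + 8) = (l - 5)*(l + 4)*(l + 2)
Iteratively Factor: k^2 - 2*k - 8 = (k + 2)*(k - 4)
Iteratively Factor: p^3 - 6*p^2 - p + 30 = (p - 3)*(p^2 - 3*p - 10) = (p - 5)*(p - 3)*(p + 2)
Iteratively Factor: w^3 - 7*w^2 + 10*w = (w - 5)*(w^2 - 2*w) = w*(w - 5)*(w - 2)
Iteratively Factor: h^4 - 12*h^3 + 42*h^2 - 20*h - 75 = (h - 3)*(h^3 - 9*h^2 + 15*h + 25) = (h - 3)*(h + 1)*(h^2 - 10*h + 25) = (h - 5)*(h - 3)*(h + 1)*(h - 5)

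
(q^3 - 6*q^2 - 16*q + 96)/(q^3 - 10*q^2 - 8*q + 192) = (q - 4)/(q - 8)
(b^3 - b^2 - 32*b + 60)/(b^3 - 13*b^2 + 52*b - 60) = (b + 6)/(b - 6)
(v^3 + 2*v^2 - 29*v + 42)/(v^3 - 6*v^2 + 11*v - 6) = (v + 7)/(v - 1)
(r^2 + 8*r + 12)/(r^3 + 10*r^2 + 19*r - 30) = (r + 2)/(r^2 + 4*r - 5)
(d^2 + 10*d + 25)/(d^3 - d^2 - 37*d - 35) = (d + 5)/(d^2 - 6*d - 7)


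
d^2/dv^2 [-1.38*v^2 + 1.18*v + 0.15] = -2.76000000000000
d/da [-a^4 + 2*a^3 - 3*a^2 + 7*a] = -4*a^3 + 6*a^2 - 6*a + 7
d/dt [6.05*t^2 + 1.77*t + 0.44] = 12.1*t + 1.77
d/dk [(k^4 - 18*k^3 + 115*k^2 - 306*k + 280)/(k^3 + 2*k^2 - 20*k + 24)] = (k^4 + 8*k^3 - 183*k^2 + 664*k - 436)/(k^4 + 8*k^3 - 8*k^2 - 96*k + 144)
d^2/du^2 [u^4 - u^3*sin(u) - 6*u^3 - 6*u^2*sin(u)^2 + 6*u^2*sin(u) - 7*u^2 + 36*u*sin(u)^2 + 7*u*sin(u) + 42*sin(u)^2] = u^3*sin(u) - 6*sqrt(2)*u^2*sin(u + pi/4) - 12*u^2*cos(2*u) + 12*u^2 - 13*u*sin(u) - 24*u*sin(2*u) + 24*u*cos(u) + 72*u*cos(2*u) - 36*u + 12*sin(u) + 72*sin(2*u) + 14*cos(u) + 90*cos(2*u) - 20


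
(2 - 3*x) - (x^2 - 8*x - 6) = -x^2 + 5*x + 8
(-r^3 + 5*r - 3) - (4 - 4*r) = -r^3 + 9*r - 7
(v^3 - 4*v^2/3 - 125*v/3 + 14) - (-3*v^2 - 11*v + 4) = v^3 + 5*v^2/3 - 92*v/3 + 10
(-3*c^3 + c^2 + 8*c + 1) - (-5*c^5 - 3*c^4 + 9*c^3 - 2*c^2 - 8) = 5*c^5 + 3*c^4 - 12*c^3 + 3*c^2 + 8*c + 9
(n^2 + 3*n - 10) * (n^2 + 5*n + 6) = n^4 + 8*n^3 + 11*n^2 - 32*n - 60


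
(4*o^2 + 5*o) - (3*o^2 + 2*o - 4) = o^2 + 3*o + 4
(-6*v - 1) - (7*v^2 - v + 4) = -7*v^2 - 5*v - 5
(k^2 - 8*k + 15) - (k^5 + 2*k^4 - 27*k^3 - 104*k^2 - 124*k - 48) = -k^5 - 2*k^4 + 27*k^3 + 105*k^2 + 116*k + 63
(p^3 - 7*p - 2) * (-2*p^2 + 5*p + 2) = -2*p^5 + 5*p^4 + 16*p^3 - 31*p^2 - 24*p - 4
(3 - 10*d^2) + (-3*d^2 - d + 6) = -13*d^2 - d + 9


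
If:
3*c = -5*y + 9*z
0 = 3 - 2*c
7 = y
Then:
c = 3/2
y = 7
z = 79/18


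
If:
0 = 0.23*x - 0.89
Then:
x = 3.87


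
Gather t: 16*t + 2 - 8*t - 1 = 8*t + 1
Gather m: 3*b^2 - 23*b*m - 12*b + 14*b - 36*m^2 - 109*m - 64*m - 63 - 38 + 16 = 3*b^2 + 2*b - 36*m^2 + m*(-23*b - 173) - 85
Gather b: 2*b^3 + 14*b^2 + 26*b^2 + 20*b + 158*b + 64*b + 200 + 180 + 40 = 2*b^3 + 40*b^2 + 242*b + 420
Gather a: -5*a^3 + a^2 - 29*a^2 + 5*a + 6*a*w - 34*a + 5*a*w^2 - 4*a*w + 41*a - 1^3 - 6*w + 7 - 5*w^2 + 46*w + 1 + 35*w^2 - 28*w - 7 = -5*a^3 - 28*a^2 + a*(5*w^2 + 2*w + 12) + 30*w^2 + 12*w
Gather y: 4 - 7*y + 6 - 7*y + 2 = 12 - 14*y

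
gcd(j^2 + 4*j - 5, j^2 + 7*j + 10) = j + 5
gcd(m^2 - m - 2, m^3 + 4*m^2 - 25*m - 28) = m + 1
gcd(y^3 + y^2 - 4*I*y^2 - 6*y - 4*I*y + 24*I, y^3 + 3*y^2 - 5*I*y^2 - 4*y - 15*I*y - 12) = y^2 + y*(3 - 4*I) - 12*I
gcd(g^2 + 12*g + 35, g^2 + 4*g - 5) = g + 5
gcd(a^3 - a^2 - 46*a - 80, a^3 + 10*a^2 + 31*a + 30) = a^2 + 7*a + 10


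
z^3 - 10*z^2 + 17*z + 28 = (z - 7)*(z - 4)*(z + 1)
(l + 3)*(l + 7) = l^2 + 10*l + 21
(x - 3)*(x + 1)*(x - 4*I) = x^3 - 2*x^2 - 4*I*x^2 - 3*x + 8*I*x + 12*I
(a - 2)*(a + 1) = a^2 - a - 2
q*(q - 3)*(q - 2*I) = q^3 - 3*q^2 - 2*I*q^2 + 6*I*q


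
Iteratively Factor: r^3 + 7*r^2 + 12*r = (r + 3)*(r^2 + 4*r) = r*(r + 3)*(r + 4)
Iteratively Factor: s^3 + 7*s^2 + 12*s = (s + 3)*(s^2 + 4*s) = (s + 3)*(s + 4)*(s)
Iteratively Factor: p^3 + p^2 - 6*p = (p + 3)*(p^2 - 2*p) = p*(p + 3)*(p - 2)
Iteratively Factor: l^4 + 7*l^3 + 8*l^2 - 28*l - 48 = (l + 4)*(l^3 + 3*l^2 - 4*l - 12) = (l - 2)*(l + 4)*(l^2 + 5*l + 6) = (l - 2)*(l + 2)*(l + 4)*(l + 3)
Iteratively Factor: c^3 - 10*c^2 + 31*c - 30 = (c - 3)*(c^2 - 7*c + 10) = (c - 3)*(c - 2)*(c - 5)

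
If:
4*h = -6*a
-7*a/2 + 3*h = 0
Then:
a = 0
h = 0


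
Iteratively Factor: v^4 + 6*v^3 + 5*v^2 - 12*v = (v + 3)*(v^3 + 3*v^2 - 4*v) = (v - 1)*(v + 3)*(v^2 + 4*v) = (v - 1)*(v + 3)*(v + 4)*(v)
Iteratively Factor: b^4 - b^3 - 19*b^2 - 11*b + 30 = (b + 3)*(b^3 - 4*b^2 - 7*b + 10) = (b + 2)*(b + 3)*(b^2 - 6*b + 5) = (b - 1)*(b + 2)*(b + 3)*(b - 5)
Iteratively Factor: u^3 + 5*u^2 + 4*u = (u + 4)*(u^2 + u) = (u + 1)*(u + 4)*(u)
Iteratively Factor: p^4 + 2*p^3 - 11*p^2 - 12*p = (p + 4)*(p^3 - 2*p^2 - 3*p) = p*(p + 4)*(p^2 - 2*p - 3) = p*(p + 1)*(p + 4)*(p - 3)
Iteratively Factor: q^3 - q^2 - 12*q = (q - 4)*(q^2 + 3*q) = q*(q - 4)*(q + 3)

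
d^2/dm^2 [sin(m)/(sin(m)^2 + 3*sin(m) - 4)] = (-sin(m)^4 + 2*sin(m)^3 - 20*sin(m)^2 - 32*sin(m) - 24)/((sin(m) - 1)^2*(sin(m) + 4)^3)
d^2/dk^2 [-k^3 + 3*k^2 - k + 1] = 6 - 6*k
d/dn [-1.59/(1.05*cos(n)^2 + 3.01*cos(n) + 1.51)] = -(3.339*cos(n) + 4.7859)*sin(n)/(1.05*cos(n)^2 + 3.01*cos(n) + 1.51)^2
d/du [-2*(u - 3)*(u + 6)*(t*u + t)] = 2*t*(-3*u^2 - 8*u + 15)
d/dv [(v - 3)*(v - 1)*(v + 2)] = 3*v^2 - 4*v - 5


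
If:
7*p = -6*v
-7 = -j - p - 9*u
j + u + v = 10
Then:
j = 83/8 - 69*v/56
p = -6*v/7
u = 13*v/56 - 3/8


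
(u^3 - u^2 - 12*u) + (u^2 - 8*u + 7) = u^3 - 20*u + 7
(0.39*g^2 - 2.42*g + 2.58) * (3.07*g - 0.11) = 1.1973*g^3 - 7.4723*g^2 + 8.1868*g - 0.2838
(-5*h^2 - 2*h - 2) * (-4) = 20*h^2 + 8*h + 8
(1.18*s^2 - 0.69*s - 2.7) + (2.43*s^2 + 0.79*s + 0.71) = 3.61*s^2 + 0.1*s - 1.99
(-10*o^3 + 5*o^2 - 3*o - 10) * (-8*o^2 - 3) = 80*o^5 - 40*o^4 + 54*o^3 + 65*o^2 + 9*o + 30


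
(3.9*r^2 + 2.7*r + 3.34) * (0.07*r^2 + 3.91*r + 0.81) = 0.273*r^4 + 15.438*r^3 + 13.9498*r^2 + 15.2464*r + 2.7054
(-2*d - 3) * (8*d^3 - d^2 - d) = -16*d^4 - 22*d^3 + 5*d^2 + 3*d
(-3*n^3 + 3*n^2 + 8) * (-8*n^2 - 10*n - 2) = 24*n^5 + 6*n^4 - 24*n^3 - 70*n^2 - 80*n - 16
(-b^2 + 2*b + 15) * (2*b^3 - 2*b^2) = -2*b^5 + 6*b^4 + 26*b^3 - 30*b^2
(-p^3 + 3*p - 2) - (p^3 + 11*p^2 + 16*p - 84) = -2*p^3 - 11*p^2 - 13*p + 82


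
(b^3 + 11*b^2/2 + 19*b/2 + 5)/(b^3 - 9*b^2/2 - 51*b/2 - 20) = (b + 2)/(b - 8)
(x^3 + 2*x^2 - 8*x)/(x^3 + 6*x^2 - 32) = x/(x + 4)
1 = 1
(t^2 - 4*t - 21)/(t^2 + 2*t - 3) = (t - 7)/(t - 1)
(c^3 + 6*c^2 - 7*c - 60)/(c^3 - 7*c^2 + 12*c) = (c^2 + 9*c + 20)/(c*(c - 4))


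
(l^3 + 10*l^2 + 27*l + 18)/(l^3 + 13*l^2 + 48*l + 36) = (l + 3)/(l + 6)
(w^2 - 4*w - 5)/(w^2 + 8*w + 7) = (w - 5)/(w + 7)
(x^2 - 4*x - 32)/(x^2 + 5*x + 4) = (x - 8)/(x + 1)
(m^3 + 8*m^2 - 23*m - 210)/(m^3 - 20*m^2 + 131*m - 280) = (m^2 + 13*m + 42)/(m^2 - 15*m + 56)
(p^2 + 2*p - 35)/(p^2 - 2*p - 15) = (p + 7)/(p + 3)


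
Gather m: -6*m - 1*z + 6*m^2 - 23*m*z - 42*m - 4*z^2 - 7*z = 6*m^2 + m*(-23*z - 48) - 4*z^2 - 8*z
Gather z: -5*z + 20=20 - 5*z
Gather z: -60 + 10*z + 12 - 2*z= 8*z - 48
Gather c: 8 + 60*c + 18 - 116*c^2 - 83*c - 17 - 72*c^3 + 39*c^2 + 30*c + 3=-72*c^3 - 77*c^2 + 7*c + 12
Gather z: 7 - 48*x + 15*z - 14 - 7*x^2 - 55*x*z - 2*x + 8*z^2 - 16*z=-7*x^2 - 50*x + 8*z^2 + z*(-55*x - 1) - 7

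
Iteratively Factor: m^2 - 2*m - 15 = (m + 3)*(m - 5)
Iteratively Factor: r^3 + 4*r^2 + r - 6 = (r - 1)*(r^2 + 5*r + 6) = (r - 1)*(r + 3)*(r + 2)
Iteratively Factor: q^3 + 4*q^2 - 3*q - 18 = (q + 3)*(q^2 + q - 6) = (q + 3)^2*(q - 2)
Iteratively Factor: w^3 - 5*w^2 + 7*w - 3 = (w - 3)*(w^2 - 2*w + 1) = (w - 3)*(w - 1)*(w - 1)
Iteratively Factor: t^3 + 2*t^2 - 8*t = (t)*(t^2 + 2*t - 8) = t*(t - 2)*(t + 4)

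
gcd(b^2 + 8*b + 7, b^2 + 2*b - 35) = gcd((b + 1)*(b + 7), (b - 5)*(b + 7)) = b + 7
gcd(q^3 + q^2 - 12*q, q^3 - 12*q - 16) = 1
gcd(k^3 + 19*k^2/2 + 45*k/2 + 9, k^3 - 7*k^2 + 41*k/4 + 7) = k + 1/2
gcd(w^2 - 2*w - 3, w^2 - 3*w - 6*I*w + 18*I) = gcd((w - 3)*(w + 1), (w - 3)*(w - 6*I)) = w - 3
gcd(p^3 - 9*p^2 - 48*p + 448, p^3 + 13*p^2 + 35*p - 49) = p + 7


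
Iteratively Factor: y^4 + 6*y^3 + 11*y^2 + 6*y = (y)*(y^3 + 6*y^2 + 11*y + 6) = y*(y + 3)*(y^2 + 3*y + 2) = y*(y + 1)*(y + 3)*(y + 2)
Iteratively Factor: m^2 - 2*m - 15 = (m - 5)*(m + 3)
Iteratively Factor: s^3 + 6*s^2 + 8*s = (s)*(s^2 + 6*s + 8) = s*(s + 2)*(s + 4)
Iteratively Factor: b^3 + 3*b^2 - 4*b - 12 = (b + 2)*(b^2 + b - 6) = (b - 2)*(b + 2)*(b + 3)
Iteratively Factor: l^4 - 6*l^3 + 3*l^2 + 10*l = (l + 1)*(l^3 - 7*l^2 + 10*l) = l*(l + 1)*(l^2 - 7*l + 10) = l*(l - 2)*(l + 1)*(l - 5)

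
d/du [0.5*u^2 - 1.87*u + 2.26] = 1.0*u - 1.87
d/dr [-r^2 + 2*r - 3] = 2 - 2*r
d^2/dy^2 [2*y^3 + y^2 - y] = 12*y + 2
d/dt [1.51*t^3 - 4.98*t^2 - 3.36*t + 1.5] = 4.53*t^2 - 9.96*t - 3.36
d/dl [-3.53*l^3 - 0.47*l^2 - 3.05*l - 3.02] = -10.59*l^2 - 0.94*l - 3.05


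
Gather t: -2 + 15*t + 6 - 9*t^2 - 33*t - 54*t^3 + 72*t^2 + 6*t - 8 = -54*t^3 + 63*t^2 - 12*t - 4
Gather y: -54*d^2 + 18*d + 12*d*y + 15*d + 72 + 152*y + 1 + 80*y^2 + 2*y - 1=-54*d^2 + 33*d + 80*y^2 + y*(12*d + 154) + 72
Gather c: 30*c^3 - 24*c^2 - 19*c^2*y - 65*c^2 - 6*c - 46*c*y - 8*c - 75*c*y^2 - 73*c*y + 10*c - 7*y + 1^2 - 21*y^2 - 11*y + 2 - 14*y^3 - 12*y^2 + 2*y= 30*c^3 + c^2*(-19*y - 89) + c*(-75*y^2 - 119*y - 4) - 14*y^3 - 33*y^2 - 16*y + 3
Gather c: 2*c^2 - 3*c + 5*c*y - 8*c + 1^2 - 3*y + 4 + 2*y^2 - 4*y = 2*c^2 + c*(5*y - 11) + 2*y^2 - 7*y + 5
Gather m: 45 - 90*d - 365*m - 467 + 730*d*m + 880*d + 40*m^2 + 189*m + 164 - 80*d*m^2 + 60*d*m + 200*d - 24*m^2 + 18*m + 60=990*d + m^2*(16 - 80*d) + m*(790*d - 158) - 198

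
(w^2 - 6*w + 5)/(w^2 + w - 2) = (w - 5)/(w + 2)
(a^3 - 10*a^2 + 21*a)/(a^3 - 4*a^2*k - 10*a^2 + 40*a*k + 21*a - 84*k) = a/(a - 4*k)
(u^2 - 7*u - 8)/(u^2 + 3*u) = (u^2 - 7*u - 8)/(u*(u + 3))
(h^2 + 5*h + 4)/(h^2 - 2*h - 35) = (h^2 + 5*h + 4)/(h^2 - 2*h - 35)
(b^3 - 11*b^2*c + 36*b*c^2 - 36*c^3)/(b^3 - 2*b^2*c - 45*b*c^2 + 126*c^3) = (b - 2*c)/(b + 7*c)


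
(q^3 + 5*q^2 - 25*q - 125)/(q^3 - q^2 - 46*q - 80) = (q^2 - 25)/(q^2 - 6*q - 16)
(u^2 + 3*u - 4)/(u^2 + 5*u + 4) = (u - 1)/(u + 1)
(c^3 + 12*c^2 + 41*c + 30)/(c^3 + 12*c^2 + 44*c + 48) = (c^2 + 6*c + 5)/(c^2 + 6*c + 8)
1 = 1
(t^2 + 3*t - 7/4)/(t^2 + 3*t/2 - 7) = (t - 1/2)/(t - 2)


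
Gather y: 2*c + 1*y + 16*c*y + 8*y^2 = 2*c + 8*y^2 + y*(16*c + 1)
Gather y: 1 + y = y + 1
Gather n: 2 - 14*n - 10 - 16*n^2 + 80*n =-16*n^2 + 66*n - 8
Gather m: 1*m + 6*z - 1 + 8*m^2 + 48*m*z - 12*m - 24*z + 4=8*m^2 + m*(48*z - 11) - 18*z + 3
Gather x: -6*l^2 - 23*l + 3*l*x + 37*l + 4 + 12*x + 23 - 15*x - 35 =-6*l^2 + 14*l + x*(3*l - 3) - 8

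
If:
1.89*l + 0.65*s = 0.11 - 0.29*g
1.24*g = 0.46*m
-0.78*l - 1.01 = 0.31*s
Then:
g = 0.348806366047745*s + 8.8183023872679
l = -0.397435897435897*s - 1.29487179487179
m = 0.940260638911314*s + 23.7710760004613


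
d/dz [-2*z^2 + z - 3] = 1 - 4*z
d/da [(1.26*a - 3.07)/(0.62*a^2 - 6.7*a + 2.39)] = (-0.7812*a^2 + 3.8068*a - 17.5576)/(0.3844*a^4 - 8.308*a^3 + 47.8536*a^2 - 32.026*a + 5.7121)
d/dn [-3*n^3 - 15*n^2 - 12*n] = -9*n^2 - 30*n - 12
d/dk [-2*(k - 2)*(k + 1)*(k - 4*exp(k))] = 8*k^2*exp(k) - 6*k^2 + 8*k*exp(k) + 4*k - 24*exp(k) + 4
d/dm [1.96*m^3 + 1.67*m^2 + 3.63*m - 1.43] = 5.88*m^2 + 3.34*m + 3.63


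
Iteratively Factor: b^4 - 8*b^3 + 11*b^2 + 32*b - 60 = (b - 2)*(b^3 - 6*b^2 - b + 30) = (b - 5)*(b - 2)*(b^2 - b - 6) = (b - 5)*(b - 2)*(b + 2)*(b - 3)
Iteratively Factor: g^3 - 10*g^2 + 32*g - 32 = (g - 4)*(g^2 - 6*g + 8) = (g - 4)*(g - 2)*(g - 4)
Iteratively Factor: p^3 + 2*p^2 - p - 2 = (p - 1)*(p^2 + 3*p + 2) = (p - 1)*(p + 2)*(p + 1)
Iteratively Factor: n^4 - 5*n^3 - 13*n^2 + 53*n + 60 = (n + 3)*(n^3 - 8*n^2 + 11*n + 20) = (n - 5)*(n + 3)*(n^2 - 3*n - 4) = (n - 5)*(n + 1)*(n + 3)*(n - 4)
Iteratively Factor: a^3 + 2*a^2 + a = (a + 1)*(a^2 + a) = (a + 1)^2*(a)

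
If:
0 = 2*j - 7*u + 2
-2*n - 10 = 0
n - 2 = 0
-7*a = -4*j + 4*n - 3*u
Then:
No Solution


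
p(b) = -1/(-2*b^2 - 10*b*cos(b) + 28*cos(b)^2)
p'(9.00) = 0.01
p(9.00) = 0.02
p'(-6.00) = -0.13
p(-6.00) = -0.09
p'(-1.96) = 0.08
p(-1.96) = 0.09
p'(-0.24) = 0.01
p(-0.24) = -0.03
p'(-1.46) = 4.77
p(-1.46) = 0.43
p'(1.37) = -0.17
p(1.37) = 0.19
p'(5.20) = -0.01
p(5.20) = 0.01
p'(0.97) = -11.04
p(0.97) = -0.63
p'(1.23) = -0.89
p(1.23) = 0.25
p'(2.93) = 0.01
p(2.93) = -0.03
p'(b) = -(-10*b*sin(b) + 4*b + 56*sin(b)*cos(b) + 10*cos(b))/(-2*b^2 - 10*b*cos(b) + 28*cos(b)^2)^2 = (5*b*sin(b) - 2*b - 14*sin(2*b) - 5*cos(b))/(2*(b - 2*cos(b))^2*(b + 7*cos(b))^2)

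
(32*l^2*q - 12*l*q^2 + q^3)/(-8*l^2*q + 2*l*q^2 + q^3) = (32*l^2 - 12*l*q + q^2)/(-8*l^2 + 2*l*q + q^2)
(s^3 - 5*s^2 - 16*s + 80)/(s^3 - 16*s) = (s - 5)/s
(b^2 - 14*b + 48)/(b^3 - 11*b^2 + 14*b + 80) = (b - 6)/(b^2 - 3*b - 10)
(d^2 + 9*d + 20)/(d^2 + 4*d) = (d + 5)/d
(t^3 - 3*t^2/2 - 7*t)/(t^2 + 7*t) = (t^2 - 3*t/2 - 7)/(t + 7)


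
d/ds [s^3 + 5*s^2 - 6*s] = 3*s^2 + 10*s - 6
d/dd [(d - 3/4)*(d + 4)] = 2*d + 13/4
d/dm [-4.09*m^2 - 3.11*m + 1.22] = -8.18*m - 3.11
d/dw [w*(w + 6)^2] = 3*(w + 2)*(w + 6)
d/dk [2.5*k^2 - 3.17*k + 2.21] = 5.0*k - 3.17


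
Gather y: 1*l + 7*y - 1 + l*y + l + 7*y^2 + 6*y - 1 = 2*l + 7*y^2 + y*(l + 13) - 2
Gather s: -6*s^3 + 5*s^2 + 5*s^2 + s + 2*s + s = -6*s^3 + 10*s^2 + 4*s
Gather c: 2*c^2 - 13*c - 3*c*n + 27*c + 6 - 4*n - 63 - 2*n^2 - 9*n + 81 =2*c^2 + c*(14 - 3*n) - 2*n^2 - 13*n + 24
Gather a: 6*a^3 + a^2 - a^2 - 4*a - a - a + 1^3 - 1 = 6*a^3 - 6*a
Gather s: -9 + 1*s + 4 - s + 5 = 0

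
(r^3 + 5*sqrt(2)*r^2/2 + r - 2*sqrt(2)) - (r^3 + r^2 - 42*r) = -r^2 + 5*sqrt(2)*r^2/2 + 43*r - 2*sqrt(2)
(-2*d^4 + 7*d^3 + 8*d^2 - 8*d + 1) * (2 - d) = 2*d^5 - 11*d^4 + 6*d^3 + 24*d^2 - 17*d + 2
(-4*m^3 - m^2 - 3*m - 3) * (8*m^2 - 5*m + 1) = -32*m^5 + 12*m^4 - 23*m^3 - 10*m^2 + 12*m - 3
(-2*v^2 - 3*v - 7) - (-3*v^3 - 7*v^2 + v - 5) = 3*v^3 + 5*v^2 - 4*v - 2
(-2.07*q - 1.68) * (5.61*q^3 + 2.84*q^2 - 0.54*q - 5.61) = -11.6127*q^4 - 15.3036*q^3 - 3.6534*q^2 + 12.5199*q + 9.4248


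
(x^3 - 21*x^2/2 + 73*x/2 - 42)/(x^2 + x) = (2*x^3 - 21*x^2 + 73*x - 84)/(2*x*(x + 1))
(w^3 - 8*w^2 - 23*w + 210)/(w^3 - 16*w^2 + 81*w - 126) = (w + 5)/(w - 3)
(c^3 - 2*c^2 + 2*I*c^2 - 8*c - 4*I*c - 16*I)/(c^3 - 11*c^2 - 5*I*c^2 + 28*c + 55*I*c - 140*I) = (c^2 + 2*c*(1 + I) + 4*I)/(c^2 - c*(7 + 5*I) + 35*I)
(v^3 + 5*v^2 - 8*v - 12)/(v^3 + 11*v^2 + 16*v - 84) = (v + 1)/(v + 7)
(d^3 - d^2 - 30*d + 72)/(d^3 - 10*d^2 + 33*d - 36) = (d + 6)/(d - 3)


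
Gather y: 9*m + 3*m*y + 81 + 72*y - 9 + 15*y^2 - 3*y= 9*m + 15*y^2 + y*(3*m + 69) + 72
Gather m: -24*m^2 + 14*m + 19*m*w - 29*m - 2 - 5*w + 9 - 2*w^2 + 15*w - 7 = -24*m^2 + m*(19*w - 15) - 2*w^2 + 10*w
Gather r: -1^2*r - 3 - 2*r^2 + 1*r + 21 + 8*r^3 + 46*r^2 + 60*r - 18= 8*r^3 + 44*r^2 + 60*r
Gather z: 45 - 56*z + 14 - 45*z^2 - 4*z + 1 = -45*z^2 - 60*z + 60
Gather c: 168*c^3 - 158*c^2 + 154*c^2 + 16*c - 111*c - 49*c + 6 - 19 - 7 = 168*c^3 - 4*c^2 - 144*c - 20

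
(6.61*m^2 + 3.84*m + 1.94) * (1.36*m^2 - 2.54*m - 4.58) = 8.9896*m^4 - 11.567*m^3 - 37.389*m^2 - 22.5148*m - 8.8852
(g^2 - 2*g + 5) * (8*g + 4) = 8*g^3 - 12*g^2 + 32*g + 20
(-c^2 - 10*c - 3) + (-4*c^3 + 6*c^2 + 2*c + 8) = -4*c^3 + 5*c^2 - 8*c + 5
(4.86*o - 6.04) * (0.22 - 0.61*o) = -2.9646*o^2 + 4.7536*o - 1.3288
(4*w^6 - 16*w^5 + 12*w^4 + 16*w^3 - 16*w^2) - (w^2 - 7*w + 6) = 4*w^6 - 16*w^5 + 12*w^4 + 16*w^3 - 17*w^2 + 7*w - 6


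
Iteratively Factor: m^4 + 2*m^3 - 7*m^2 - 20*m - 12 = (m + 2)*(m^3 - 7*m - 6) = (m + 2)^2*(m^2 - 2*m - 3) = (m + 1)*(m + 2)^2*(m - 3)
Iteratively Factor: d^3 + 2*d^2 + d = (d + 1)*(d^2 + d) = (d + 1)^2*(d)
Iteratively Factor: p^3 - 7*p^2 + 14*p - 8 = (p - 2)*(p^2 - 5*p + 4) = (p - 2)*(p - 1)*(p - 4)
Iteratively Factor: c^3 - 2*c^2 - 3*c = (c)*(c^2 - 2*c - 3) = c*(c + 1)*(c - 3)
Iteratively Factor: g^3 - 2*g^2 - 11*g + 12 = (g - 4)*(g^2 + 2*g - 3) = (g - 4)*(g + 3)*(g - 1)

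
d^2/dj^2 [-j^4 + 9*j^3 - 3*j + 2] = 6*j*(9 - 2*j)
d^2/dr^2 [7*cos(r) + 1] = -7*cos(r)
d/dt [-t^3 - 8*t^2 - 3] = t*(-3*t - 16)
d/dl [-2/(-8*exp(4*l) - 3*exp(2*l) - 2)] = (-64*exp(2*l) - 12)*exp(2*l)/(8*exp(4*l) + 3*exp(2*l) + 2)^2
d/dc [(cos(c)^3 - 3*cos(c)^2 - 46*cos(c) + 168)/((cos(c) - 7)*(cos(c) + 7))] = (sin(c)^2 + 14*cos(c) - 47)*sin(c)/(cos(c) - 7)^2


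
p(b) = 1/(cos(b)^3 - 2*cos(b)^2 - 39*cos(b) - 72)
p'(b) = (3*sin(b)*cos(b)^2 - 4*sin(b)*cos(b) - 39*sin(b))/(cos(b)^3 - 2*cos(b)^2 - 39*cos(b) - 72)^2 = (3*cos(b) - 13)*sin(b)/((cos(b) - 8)^2*(cos(b) + 3)^3)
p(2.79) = -0.03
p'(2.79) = -0.01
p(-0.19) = -0.01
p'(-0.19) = 0.00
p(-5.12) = -0.01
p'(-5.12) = -0.00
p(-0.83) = -0.01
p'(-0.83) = 0.00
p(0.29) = -0.01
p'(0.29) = -0.00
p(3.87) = -0.02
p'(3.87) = 0.01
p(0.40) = -0.01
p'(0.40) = -0.00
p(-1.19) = -0.01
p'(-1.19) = 0.00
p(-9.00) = -0.03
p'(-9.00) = 0.01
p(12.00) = -0.00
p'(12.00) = 0.00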